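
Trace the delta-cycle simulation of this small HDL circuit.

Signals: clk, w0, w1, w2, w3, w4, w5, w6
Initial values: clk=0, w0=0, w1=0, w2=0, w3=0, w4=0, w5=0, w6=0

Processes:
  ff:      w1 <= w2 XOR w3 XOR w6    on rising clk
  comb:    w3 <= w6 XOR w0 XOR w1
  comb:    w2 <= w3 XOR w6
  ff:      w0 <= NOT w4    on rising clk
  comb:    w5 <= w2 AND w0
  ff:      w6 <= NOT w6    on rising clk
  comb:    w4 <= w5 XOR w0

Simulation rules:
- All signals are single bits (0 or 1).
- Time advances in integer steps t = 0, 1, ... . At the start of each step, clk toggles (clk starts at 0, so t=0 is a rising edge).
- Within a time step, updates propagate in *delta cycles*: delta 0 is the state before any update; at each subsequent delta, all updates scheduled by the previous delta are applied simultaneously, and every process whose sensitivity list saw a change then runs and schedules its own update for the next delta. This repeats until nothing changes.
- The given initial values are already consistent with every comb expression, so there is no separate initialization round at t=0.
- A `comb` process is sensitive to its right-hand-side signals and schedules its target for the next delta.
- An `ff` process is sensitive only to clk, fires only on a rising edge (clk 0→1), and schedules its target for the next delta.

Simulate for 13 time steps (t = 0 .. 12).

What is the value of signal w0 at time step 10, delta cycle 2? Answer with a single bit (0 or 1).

t0.Δ0 w2=0 w3=0 w5=0 w6=0 clk=0 w4=0 w1=0 w0=0
t0.Δ1 w2=0 w3=0 w5=0 w6=0 clk=1 w4=0 w1=0 w0=0
t0.Δ2 w2=0 w3=0 w5=0 w6=1 clk=1 w4=0 w1=0 w0=1
t0.Δ3 w2=1 w3=0 w5=0 w6=1 clk=1 w4=1 w1=0 w0=1
t0.Δ4 w2=1 w3=0 w5=1 w6=1 clk=1 w4=1 w1=0 w0=1
t0.Δ5 w2=1 w3=0 w5=1 w6=1 clk=1 w4=0 w1=0 w0=1
t1.Δ0 w2=1 w3=0 w5=1 w6=1 clk=1 w4=0 w1=0 w0=1
t1.Δ1 w2=1 w3=0 w5=1 w6=1 clk=0 w4=0 w1=0 w0=1
t2.Δ0 w2=1 w3=0 w5=1 w6=1 clk=0 w4=0 w1=0 w0=1
t2.Δ1 w2=1 w3=0 w5=1 w6=1 clk=1 w4=0 w1=0 w0=1
t2.Δ2 w2=1 w3=0 w5=1 w6=0 clk=1 w4=0 w1=0 w0=1
t2.Δ3 w2=0 w3=1 w5=1 w6=0 clk=1 w4=0 w1=0 w0=1
t2.Δ4 w2=1 w3=1 w5=0 w6=0 clk=1 w4=0 w1=0 w0=1
t2.Δ5 w2=1 w3=1 w5=1 w6=0 clk=1 w4=1 w1=0 w0=1
t2.Δ6 w2=1 w3=1 w5=1 w6=0 clk=1 w4=0 w1=0 w0=1
t3.Δ0 w2=1 w3=1 w5=1 w6=0 clk=1 w4=0 w1=0 w0=1
t3.Δ1 w2=1 w3=1 w5=1 w6=0 clk=0 w4=0 w1=0 w0=1
t4.Δ0 w2=1 w3=1 w5=1 w6=0 clk=0 w4=0 w1=0 w0=1
t4.Δ1 w2=1 w3=1 w5=1 w6=0 clk=1 w4=0 w1=0 w0=1
t4.Δ2 w2=1 w3=1 w5=1 w6=1 clk=1 w4=0 w1=0 w0=1
t4.Δ3 w2=0 w3=0 w5=1 w6=1 clk=1 w4=0 w1=0 w0=1
t4.Δ4 w2=1 w3=0 w5=0 w6=1 clk=1 w4=0 w1=0 w0=1
t4.Δ5 w2=1 w3=0 w5=1 w6=1 clk=1 w4=1 w1=0 w0=1
t4.Δ6 w2=1 w3=0 w5=1 w6=1 clk=1 w4=0 w1=0 w0=1
t5.Δ0 w2=1 w3=0 w5=1 w6=1 clk=1 w4=0 w1=0 w0=1
t5.Δ1 w2=1 w3=0 w5=1 w6=1 clk=0 w4=0 w1=0 w0=1
t6.Δ0 w2=1 w3=0 w5=1 w6=1 clk=0 w4=0 w1=0 w0=1
t6.Δ1 w2=1 w3=0 w5=1 w6=1 clk=1 w4=0 w1=0 w0=1
t6.Δ2 w2=1 w3=0 w5=1 w6=0 clk=1 w4=0 w1=0 w0=1
t6.Δ3 w2=0 w3=1 w5=1 w6=0 clk=1 w4=0 w1=0 w0=1
t6.Δ4 w2=1 w3=1 w5=0 w6=0 clk=1 w4=0 w1=0 w0=1
t6.Δ5 w2=1 w3=1 w5=1 w6=0 clk=1 w4=1 w1=0 w0=1
t6.Δ6 w2=1 w3=1 w5=1 w6=0 clk=1 w4=0 w1=0 w0=1
t7.Δ0 w2=1 w3=1 w5=1 w6=0 clk=1 w4=0 w1=0 w0=1
t7.Δ1 w2=1 w3=1 w5=1 w6=0 clk=0 w4=0 w1=0 w0=1
t8.Δ0 w2=1 w3=1 w5=1 w6=0 clk=0 w4=0 w1=0 w0=1
t8.Δ1 w2=1 w3=1 w5=1 w6=0 clk=1 w4=0 w1=0 w0=1
t8.Δ2 w2=1 w3=1 w5=1 w6=1 clk=1 w4=0 w1=0 w0=1
t8.Δ3 w2=0 w3=0 w5=1 w6=1 clk=1 w4=0 w1=0 w0=1
t8.Δ4 w2=1 w3=0 w5=0 w6=1 clk=1 w4=0 w1=0 w0=1
t8.Δ5 w2=1 w3=0 w5=1 w6=1 clk=1 w4=1 w1=0 w0=1
t8.Δ6 w2=1 w3=0 w5=1 w6=1 clk=1 w4=0 w1=0 w0=1
t9.Δ0 w2=1 w3=0 w5=1 w6=1 clk=1 w4=0 w1=0 w0=1
t9.Δ1 w2=1 w3=0 w5=1 w6=1 clk=0 w4=0 w1=0 w0=1
t10.Δ0 w2=1 w3=0 w5=1 w6=1 clk=0 w4=0 w1=0 w0=1
t10.Δ1 w2=1 w3=0 w5=1 w6=1 clk=1 w4=0 w1=0 w0=1
t10.Δ2 w2=1 w3=0 w5=1 w6=0 clk=1 w4=0 w1=0 w0=1
t10.Δ3 w2=0 w3=1 w5=1 w6=0 clk=1 w4=0 w1=0 w0=1
t10.Δ4 w2=1 w3=1 w5=0 w6=0 clk=1 w4=0 w1=0 w0=1
t10.Δ5 w2=1 w3=1 w5=1 w6=0 clk=1 w4=1 w1=0 w0=1
t10.Δ6 w2=1 w3=1 w5=1 w6=0 clk=1 w4=0 w1=0 w0=1
t11.Δ0 w2=1 w3=1 w5=1 w6=0 clk=1 w4=0 w1=0 w0=1
t11.Δ1 w2=1 w3=1 w5=1 w6=0 clk=0 w4=0 w1=0 w0=1
t12.Δ0 w2=1 w3=1 w5=1 w6=0 clk=0 w4=0 w1=0 w0=1
t12.Δ1 w2=1 w3=1 w5=1 w6=0 clk=1 w4=0 w1=0 w0=1
t12.Δ2 w2=1 w3=1 w5=1 w6=1 clk=1 w4=0 w1=0 w0=1
t12.Δ3 w2=0 w3=0 w5=1 w6=1 clk=1 w4=0 w1=0 w0=1
t12.Δ4 w2=1 w3=0 w5=0 w6=1 clk=1 w4=0 w1=0 w0=1
t12.Δ5 w2=1 w3=0 w5=1 w6=1 clk=1 w4=1 w1=0 w0=1
t12.Δ6 w2=1 w3=0 w5=1 w6=1 clk=1 w4=0 w1=0 w0=1

1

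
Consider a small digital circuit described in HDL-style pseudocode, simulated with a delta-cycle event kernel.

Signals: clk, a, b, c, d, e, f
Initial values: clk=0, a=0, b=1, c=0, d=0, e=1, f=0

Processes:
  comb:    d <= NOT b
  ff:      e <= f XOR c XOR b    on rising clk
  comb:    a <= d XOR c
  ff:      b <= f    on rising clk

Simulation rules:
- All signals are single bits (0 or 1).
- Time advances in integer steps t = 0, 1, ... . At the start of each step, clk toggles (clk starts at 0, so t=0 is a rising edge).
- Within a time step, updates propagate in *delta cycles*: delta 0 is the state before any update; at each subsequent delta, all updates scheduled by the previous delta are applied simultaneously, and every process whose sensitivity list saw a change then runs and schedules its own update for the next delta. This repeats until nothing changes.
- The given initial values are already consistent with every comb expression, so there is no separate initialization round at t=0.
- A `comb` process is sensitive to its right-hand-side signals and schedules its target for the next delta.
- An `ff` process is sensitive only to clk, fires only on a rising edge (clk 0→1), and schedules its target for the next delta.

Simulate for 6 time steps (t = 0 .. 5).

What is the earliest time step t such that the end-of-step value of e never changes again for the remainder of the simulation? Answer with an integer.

[bits: e,clk,d,a,b,c,f]
t=0: Δ0=1000100 Δ1=1100100 Δ2=1100000 Δ3=1110000 Δ4=1111000 | 4Δ
t=1: Δ0=1111000 Δ1=1011000 | 1Δ
t=2: Δ0=1011000 Δ1=1111000 Δ2=0111000 | 2Δ
t=3: Δ0=0111000 Δ1=0011000 | 1Δ
t=4: Δ0=0011000 Δ1=0111000 | 1Δ
t=5: Δ0=0111000 Δ1=0011000 | 1Δ

2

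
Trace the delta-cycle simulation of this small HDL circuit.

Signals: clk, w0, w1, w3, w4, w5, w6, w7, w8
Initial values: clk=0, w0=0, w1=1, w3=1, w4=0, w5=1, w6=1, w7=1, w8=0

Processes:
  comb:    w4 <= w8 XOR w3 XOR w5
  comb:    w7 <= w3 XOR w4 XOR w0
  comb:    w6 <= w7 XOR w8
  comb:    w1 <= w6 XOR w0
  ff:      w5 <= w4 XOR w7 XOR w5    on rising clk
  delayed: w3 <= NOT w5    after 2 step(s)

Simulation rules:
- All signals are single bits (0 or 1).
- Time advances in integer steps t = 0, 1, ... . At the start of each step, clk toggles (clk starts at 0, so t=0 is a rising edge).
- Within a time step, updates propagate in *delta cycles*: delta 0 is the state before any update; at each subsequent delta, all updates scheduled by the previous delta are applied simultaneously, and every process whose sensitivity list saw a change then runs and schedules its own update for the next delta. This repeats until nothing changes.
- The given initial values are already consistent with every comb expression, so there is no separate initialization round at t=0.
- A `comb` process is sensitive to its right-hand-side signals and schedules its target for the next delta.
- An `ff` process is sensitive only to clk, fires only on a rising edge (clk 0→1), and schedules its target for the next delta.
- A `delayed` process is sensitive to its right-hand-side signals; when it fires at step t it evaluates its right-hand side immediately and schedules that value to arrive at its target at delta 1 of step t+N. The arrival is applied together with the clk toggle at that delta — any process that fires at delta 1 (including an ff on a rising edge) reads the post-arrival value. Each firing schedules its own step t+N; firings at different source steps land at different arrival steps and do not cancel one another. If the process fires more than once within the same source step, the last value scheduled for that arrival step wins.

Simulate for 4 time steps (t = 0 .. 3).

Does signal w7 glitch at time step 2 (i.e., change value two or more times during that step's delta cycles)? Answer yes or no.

t=0 Δ0: w3=1 w1=1 w8=0 clk=0 w4=0 w5=1 w0=0 w6=1 w7=1
  Δ1: clk:0→1
  Δ2: w5:1→0
  Δ3: w4:0→1
  Δ4: w7:1→0
  Δ5: w6:1→0
  Δ6: w1:1→0
  (6Δ to stable)
t=1 Δ0: w3=1 w1=0 w8=0 clk=1 w4=1 w5=0 w0=0 w6=0 w7=0
  Δ1: clk:1→0
  (1Δ to stable)
t=2 Δ0: w3=1 w1=0 w8=0 clk=0 w4=1 w5=0 w0=0 w6=0 w7=0
  Δ1: clk:0→1
  Δ2: w5:0→1
  Δ3: w4:1→0
  Δ4: w7:0→1
  Δ5: w6:0→1
  Δ6: w1:0→1
  (6Δ to stable)
t=3 Δ0: w3=1 w1=1 w8=0 clk=1 w4=0 w5=1 w0=0 w6=1 w7=1
  Δ1: clk:1→0
  (1Δ to stable)

no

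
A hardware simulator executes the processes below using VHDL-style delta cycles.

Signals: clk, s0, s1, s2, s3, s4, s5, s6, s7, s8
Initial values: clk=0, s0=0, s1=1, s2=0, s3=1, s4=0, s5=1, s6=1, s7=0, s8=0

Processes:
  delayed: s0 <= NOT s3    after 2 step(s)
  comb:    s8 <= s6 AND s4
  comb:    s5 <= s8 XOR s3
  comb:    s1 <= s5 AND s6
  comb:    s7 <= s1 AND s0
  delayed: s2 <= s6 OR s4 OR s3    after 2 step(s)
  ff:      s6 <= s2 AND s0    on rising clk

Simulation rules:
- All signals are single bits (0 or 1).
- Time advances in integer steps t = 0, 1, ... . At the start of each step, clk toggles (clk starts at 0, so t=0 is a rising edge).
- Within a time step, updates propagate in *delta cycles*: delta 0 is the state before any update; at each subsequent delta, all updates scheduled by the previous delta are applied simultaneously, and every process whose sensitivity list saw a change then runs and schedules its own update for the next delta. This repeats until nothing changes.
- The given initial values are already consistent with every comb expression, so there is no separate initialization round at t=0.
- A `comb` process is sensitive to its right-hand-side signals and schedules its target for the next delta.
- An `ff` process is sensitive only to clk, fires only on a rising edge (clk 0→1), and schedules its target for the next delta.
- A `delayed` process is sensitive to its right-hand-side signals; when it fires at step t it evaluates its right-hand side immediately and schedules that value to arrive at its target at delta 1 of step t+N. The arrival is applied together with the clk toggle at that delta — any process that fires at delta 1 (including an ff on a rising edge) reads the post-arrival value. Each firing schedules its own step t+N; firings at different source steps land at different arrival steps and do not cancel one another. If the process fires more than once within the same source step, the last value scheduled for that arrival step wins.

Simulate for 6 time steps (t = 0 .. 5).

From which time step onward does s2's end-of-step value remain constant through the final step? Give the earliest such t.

2

[bits: s5,s1,s3,s7,clk,s6,s2,s4,s8,s0]
t=0: Δ0=1110010000 Δ1=1110110000 Δ2=1110100000 Δ3=1010100000 | 3Δ
t=1: Δ0=1010100000 Δ1=1010000000 | 1Δ
t=2: Δ0=1010000000 Δ1=1010101000 | 1Δ
t=3: Δ0=1010101000 Δ1=1010001000 | 1Δ
t=4: Δ0=1010001000 Δ1=1010101000 | 1Δ
t=5: Δ0=1010101000 Δ1=1010001000 | 1Δ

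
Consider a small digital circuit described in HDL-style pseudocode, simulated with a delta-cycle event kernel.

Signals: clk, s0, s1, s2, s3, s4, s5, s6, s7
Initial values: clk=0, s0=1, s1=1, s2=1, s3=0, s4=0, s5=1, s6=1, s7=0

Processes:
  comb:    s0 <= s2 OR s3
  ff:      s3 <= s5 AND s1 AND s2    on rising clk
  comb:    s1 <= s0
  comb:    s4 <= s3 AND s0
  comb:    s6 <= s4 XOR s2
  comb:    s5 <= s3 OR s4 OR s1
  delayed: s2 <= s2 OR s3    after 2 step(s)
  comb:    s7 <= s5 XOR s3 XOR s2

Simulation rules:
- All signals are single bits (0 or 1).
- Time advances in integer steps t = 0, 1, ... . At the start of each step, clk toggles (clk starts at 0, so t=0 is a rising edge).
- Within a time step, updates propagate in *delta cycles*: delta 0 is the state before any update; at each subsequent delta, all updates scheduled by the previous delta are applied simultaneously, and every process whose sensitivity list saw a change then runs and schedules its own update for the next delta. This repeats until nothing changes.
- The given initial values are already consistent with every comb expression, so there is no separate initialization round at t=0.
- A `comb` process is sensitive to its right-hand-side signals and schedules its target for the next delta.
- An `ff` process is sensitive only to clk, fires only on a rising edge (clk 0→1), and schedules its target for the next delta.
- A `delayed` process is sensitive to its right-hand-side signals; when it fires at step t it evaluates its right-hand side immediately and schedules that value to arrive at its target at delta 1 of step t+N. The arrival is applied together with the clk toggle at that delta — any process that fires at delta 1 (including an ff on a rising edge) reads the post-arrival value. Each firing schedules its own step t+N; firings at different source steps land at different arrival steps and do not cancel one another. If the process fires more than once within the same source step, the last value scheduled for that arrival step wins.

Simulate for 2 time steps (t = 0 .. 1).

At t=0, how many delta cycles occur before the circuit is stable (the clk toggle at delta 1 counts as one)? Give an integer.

t0.Δ0 s7=0 s6=1 s1=1 s2=1 s3=0 s0=1 s5=1 s4=0 clk=0
t0.Δ1 s7=0 s6=1 s1=1 s2=1 s3=0 s0=1 s5=1 s4=0 clk=1
t0.Δ2 s7=0 s6=1 s1=1 s2=1 s3=1 s0=1 s5=1 s4=0 clk=1
t0.Δ3 s7=1 s6=1 s1=1 s2=1 s3=1 s0=1 s5=1 s4=1 clk=1
t0.Δ4 s7=1 s6=0 s1=1 s2=1 s3=1 s0=1 s5=1 s4=1 clk=1
t1.Δ0 s7=1 s6=0 s1=1 s2=1 s3=1 s0=1 s5=1 s4=1 clk=1
t1.Δ1 s7=1 s6=0 s1=1 s2=1 s3=1 s0=1 s5=1 s4=1 clk=0

4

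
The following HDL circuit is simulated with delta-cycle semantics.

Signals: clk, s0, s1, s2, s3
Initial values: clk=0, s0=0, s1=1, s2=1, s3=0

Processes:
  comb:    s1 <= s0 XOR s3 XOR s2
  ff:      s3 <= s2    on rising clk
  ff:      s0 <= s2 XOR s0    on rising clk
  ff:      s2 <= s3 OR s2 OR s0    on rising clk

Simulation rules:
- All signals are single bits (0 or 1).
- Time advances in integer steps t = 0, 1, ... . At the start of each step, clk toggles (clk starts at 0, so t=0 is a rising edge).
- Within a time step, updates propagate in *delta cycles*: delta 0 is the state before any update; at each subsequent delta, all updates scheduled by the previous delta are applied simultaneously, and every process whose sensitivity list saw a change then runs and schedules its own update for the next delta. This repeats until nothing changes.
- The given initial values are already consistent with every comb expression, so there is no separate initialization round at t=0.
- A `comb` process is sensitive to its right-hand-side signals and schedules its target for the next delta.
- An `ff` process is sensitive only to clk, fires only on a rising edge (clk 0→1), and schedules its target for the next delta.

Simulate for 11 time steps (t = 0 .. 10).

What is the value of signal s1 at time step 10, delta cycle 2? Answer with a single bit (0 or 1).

t0.Δ0 s3=0 clk=0 s0=0 s1=1 s2=1
t0.Δ1 s3=0 clk=1 s0=0 s1=1 s2=1
t0.Δ2 s3=1 clk=1 s0=1 s1=1 s2=1
t1.Δ0 s3=1 clk=1 s0=1 s1=1 s2=1
t1.Δ1 s3=1 clk=0 s0=1 s1=1 s2=1
t2.Δ0 s3=1 clk=0 s0=1 s1=1 s2=1
t2.Δ1 s3=1 clk=1 s0=1 s1=1 s2=1
t2.Δ2 s3=1 clk=1 s0=0 s1=1 s2=1
t2.Δ3 s3=1 clk=1 s0=0 s1=0 s2=1
t3.Δ0 s3=1 clk=1 s0=0 s1=0 s2=1
t3.Δ1 s3=1 clk=0 s0=0 s1=0 s2=1
t4.Δ0 s3=1 clk=0 s0=0 s1=0 s2=1
t4.Δ1 s3=1 clk=1 s0=0 s1=0 s2=1
t4.Δ2 s3=1 clk=1 s0=1 s1=0 s2=1
t4.Δ3 s3=1 clk=1 s0=1 s1=1 s2=1
t5.Δ0 s3=1 clk=1 s0=1 s1=1 s2=1
t5.Δ1 s3=1 clk=0 s0=1 s1=1 s2=1
t6.Δ0 s3=1 clk=0 s0=1 s1=1 s2=1
t6.Δ1 s3=1 clk=1 s0=1 s1=1 s2=1
t6.Δ2 s3=1 clk=1 s0=0 s1=1 s2=1
t6.Δ3 s3=1 clk=1 s0=0 s1=0 s2=1
t7.Δ0 s3=1 clk=1 s0=0 s1=0 s2=1
t7.Δ1 s3=1 clk=0 s0=0 s1=0 s2=1
t8.Δ0 s3=1 clk=0 s0=0 s1=0 s2=1
t8.Δ1 s3=1 clk=1 s0=0 s1=0 s2=1
t8.Δ2 s3=1 clk=1 s0=1 s1=0 s2=1
t8.Δ3 s3=1 clk=1 s0=1 s1=1 s2=1
t9.Δ0 s3=1 clk=1 s0=1 s1=1 s2=1
t9.Δ1 s3=1 clk=0 s0=1 s1=1 s2=1
t10.Δ0 s3=1 clk=0 s0=1 s1=1 s2=1
t10.Δ1 s3=1 clk=1 s0=1 s1=1 s2=1
t10.Δ2 s3=1 clk=1 s0=0 s1=1 s2=1
t10.Δ3 s3=1 clk=1 s0=0 s1=0 s2=1

1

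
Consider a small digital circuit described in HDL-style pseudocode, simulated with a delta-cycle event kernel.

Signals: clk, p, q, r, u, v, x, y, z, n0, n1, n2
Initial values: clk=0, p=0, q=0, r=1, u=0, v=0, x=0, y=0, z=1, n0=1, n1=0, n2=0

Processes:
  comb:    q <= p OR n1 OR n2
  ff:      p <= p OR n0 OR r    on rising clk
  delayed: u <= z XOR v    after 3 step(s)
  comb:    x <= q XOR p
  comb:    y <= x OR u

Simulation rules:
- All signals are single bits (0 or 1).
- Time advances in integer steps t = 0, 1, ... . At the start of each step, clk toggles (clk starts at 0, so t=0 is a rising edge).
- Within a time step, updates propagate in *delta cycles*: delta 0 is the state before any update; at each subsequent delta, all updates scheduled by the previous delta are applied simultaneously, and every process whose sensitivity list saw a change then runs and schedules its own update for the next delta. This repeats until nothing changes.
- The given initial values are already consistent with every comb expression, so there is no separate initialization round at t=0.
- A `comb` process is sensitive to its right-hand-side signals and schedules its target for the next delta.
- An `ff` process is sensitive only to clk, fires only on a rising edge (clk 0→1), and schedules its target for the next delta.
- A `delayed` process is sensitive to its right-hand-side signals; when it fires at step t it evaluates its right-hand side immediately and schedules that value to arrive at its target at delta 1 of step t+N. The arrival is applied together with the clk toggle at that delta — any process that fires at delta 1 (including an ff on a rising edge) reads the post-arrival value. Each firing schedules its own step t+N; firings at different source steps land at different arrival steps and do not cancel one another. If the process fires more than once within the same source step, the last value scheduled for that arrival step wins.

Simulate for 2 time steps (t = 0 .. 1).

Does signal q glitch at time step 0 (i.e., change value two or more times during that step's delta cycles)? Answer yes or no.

no

t=0 Δ0: p=0 n1=0 n2=0 y=0 r=1 clk=0 n0=1 x=0 q=0 u=0 v=0 z=1
  Δ1: clk:0→1
  Δ2: p:0→1
  Δ3: x:0→1, q:0→1
  Δ4: y:0→1, x:1→0
  Δ5: y:1→0
  (5Δ to stable)
t=1 Δ0: p=1 n1=0 n2=0 y=0 r=1 clk=1 n0=1 x=0 q=1 u=0 v=0 z=1
  Δ1: clk:1→0
  (1Δ to stable)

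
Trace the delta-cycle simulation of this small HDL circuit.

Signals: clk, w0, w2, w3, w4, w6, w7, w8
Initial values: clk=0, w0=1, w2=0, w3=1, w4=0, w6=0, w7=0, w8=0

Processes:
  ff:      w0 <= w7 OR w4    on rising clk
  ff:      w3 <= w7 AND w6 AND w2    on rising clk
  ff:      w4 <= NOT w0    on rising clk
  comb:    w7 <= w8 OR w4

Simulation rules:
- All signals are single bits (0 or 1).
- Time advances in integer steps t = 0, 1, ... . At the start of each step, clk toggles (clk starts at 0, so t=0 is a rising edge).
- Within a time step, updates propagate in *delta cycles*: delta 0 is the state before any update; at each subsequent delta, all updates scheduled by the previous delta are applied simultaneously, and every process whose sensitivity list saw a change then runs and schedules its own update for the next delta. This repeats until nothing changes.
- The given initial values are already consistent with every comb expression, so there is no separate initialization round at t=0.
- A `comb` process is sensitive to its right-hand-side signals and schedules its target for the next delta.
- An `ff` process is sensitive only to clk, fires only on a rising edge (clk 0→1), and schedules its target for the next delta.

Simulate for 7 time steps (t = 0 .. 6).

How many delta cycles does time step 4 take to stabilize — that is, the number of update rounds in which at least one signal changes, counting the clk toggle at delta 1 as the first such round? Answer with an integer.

2

[bits: w7,w8,w6,w3,w4,w2,w0,clk]
t=0: Δ0=00010010 Δ1=00010011 Δ2=00000001 | 2Δ
t=1: Δ0=00000001 Δ1=00000000 | 1Δ
t=2: Δ0=00000000 Δ1=00000001 Δ2=00001001 Δ3=10001001 | 3Δ
t=3: Δ0=10001001 Δ1=10001000 | 1Δ
t=4: Δ0=10001000 Δ1=10001001 Δ2=10001011 | 2Δ
t=5: Δ0=10001011 Δ1=10001010 | 1Δ
t=6: Δ0=10001010 Δ1=10001011 Δ2=10000011 Δ3=00000011 | 3Δ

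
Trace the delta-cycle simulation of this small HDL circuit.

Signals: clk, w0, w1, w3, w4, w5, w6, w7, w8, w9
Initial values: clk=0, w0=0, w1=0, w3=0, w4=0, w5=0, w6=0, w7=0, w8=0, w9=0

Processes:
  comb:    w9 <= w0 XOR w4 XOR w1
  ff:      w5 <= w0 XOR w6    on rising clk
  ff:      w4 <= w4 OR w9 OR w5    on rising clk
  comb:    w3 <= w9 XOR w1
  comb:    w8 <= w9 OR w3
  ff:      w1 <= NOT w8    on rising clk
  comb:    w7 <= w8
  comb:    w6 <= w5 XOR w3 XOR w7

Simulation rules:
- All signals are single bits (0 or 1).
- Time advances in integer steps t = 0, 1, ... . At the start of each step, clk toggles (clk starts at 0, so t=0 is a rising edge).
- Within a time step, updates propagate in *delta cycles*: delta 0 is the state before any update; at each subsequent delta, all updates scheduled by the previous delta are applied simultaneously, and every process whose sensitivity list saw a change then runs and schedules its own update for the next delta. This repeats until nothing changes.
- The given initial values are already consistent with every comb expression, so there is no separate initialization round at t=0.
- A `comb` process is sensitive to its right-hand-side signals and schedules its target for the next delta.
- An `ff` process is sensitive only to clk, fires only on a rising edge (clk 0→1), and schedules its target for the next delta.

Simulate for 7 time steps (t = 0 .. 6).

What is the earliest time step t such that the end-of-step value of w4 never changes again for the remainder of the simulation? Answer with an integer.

2

t=0 Δ0: w5=0 w4=0 w9=0 clk=0 w3=0 w6=0 w0=0 w1=0 w7=0 w8=0
  Δ1: clk:0→1
  Δ2: w1:0→1
  Δ3: w9:0→1, w3:0→1
  Δ4: w3:1→0, w6:0→1, w8:0→1
  Δ5: w6:1→0, w7:0→1
  Δ6: w6:0→1
  (6Δ to stable)
t=1 Δ0: w5=0 w4=0 w9=1 clk=1 w3=0 w6=1 w0=0 w1=1 w7=1 w8=1
  Δ1: clk:1→0
  (1Δ to stable)
t=2 Δ0: w5=0 w4=0 w9=1 clk=0 w3=0 w6=1 w0=0 w1=1 w7=1 w8=1
  Δ1: clk:0→1
  Δ2: w5:0→1, w4:0→1, w1:1→0
  Δ3: w3:0→1, w6:1→0
  Δ4: w6:0→1
  (4Δ to stable)
t=3 Δ0: w5=1 w4=1 w9=1 clk=1 w3=1 w6=1 w0=0 w1=0 w7=1 w8=1
  Δ1: clk:1→0
  (1Δ to stable)
t=4 Δ0: w5=1 w4=1 w9=1 clk=0 w3=1 w6=1 w0=0 w1=0 w7=1 w8=1
  Δ1: clk:0→1
  (1Δ to stable)
t=5 Δ0: w5=1 w4=1 w9=1 clk=1 w3=1 w6=1 w0=0 w1=0 w7=1 w8=1
  Δ1: clk:1→0
  (1Δ to stable)
t=6 Δ0: w5=1 w4=1 w9=1 clk=0 w3=1 w6=1 w0=0 w1=0 w7=1 w8=1
  Δ1: clk:0→1
  (1Δ to stable)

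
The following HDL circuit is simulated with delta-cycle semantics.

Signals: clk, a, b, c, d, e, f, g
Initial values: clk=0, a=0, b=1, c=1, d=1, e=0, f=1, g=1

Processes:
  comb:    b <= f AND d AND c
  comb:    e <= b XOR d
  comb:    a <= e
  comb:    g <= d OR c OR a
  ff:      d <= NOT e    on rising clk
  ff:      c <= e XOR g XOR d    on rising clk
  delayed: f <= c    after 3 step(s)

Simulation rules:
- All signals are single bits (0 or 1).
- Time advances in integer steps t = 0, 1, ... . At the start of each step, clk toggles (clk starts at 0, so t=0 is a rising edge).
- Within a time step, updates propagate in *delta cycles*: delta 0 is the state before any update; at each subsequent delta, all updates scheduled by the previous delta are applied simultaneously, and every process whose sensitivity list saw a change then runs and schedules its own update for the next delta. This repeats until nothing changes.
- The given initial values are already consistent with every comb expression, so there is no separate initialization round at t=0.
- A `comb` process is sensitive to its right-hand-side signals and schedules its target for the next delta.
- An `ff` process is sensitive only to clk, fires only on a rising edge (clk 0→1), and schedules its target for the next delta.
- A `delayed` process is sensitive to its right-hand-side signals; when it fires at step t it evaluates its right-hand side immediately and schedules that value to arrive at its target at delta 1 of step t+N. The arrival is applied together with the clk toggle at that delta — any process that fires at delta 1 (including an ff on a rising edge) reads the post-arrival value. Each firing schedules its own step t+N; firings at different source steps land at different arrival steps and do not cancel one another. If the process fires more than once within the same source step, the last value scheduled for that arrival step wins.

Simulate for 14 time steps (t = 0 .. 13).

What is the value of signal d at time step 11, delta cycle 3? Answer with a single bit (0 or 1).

t0.Δ0 e=0 f=1 a=0 d=1 g=1 b=1 clk=0 c=1
t0.Δ1 e=0 f=1 a=0 d=1 g=1 b=1 clk=1 c=1
t0.Δ2 e=0 f=1 a=0 d=1 g=1 b=1 clk=1 c=0
t0.Δ3 e=0 f=1 a=0 d=1 g=1 b=0 clk=1 c=0
t0.Δ4 e=1 f=1 a=0 d=1 g=1 b=0 clk=1 c=0
t0.Δ5 e=1 f=1 a=1 d=1 g=1 b=0 clk=1 c=0
t1.Δ0 e=1 f=1 a=1 d=1 g=1 b=0 clk=1 c=0
t1.Δ1 e=1 f=1 a=1 d=1 g=1 b=0 clk=0 c=0
t2.Δ0 e=1 f=1 a=1 d=1 g=1 b=0 clk=0 c=0
t2.Δ1 e=1 f=1 a=1 d=1 g=1 b=0 clk=1 c=0
t2.Δ2 e=1 f=1 a=1 d=0 g=1 b=0 clk=1 c=1
t2.Δ3 e=0 f=1 a=1 d=0 g=1 b=0 clk=1 c=1
t2.Δ4 e=0 f=1 a=0 d=0 g=1 b=0 clk=1 c=1
t3.Δ0 e=0 f=1 a=0 d=0 g=1 b=0 clk=1 c=1
t3.Δ1 e=0 f=0 a=0 d=0 g=1 b=0 clk=0 c=1
t4.Δ0 e=0 f=0 a=0 d=0 g=1 b=0 clk=0 c=1
t4.Δ1 e=0 f=0 a=0 d=0 g=1 b=0 clk=1 c=1
t4.Δ2 e=0 f=0 a=0 d=1 g=1 b=0 clk=1 c=1
t4.Δ3 e=1 f=0 a=0 d=1 g=1 b=0 clk=1 c=1
t4.Δ4 e=1 f=0 a=1 d=1 g=1 b=0 clk=1 c=1
t5.Δ0 e=1 f=0 a=1 d=1 g=1 b=0 clk=1 c=1
t5.Δ1 e=1 f=1 a=1 d=1 g=1 b=0 clk=0 c=1
t5.Δ2 e=1 f=1 a=1 d=1 g=1 b=1 clk=0 c=1
t5.Δ3 e=0 f=1 a=1 d=1 g=1 b=1 clk=0 c=1
t5.Δ4 e=0 f=1 a=0 d=1 g=1 b=1 clk=0 c=1
t6.Δ0 e=0 f=1 a=0 d=1 g=1 b=1 clk=0 c=1
t6.Δ1 e=0 f=1 a=0 d=1 g=1 b=1 clk=1 c=1
t6.Δ2 e=0 f=1 a=0 d=1 g=1 b=1 clk=1 c=0
t6.Δ3 e=0 f=1 a=0 d=1 g=1 b=0 clk=1 c=0
t6.Δ4 e=1 f=1 a=0 d=1 g=1 b=0 clk=1 c=0
t6.Δ5 e=1 f=1 a=1 d=1 g=1 b=0 clk=1 c=0
t7.Δ0 e=1 f=1 a=1 d=1 g=1 b=0 clk=1 c=0
t7.Δ1 e=1 f=1 a=1 d=1 g=1 b=0 clk=0 c=0
t8.Δ0 e=1 f=1 a=1 d=1 g=1 b=0 clk=0 c=0
t8.Δ1 e=1 f=1 a=1 d=1 g=1 b=0 clk=1 c=0
t8.Δ2 e=1 f=1 a=1 d=0 g=1 b=0 clk=1 c=1
t8.Δ3 e=0 f=1 a=1 d=0 g=1 b=0 clk=1 c=1
t8.Δ4 e=0 f=1 a=0 d=0 g=1 b=0 clk=1 c=1
t9.Δ0 e=0 f=1 a=0 d=0 g=1 b=0 clk=1 c=1
t9.Δ1 e=0 f=0 a=0 d=0 g=1 b=0 clk=0 c=1
t10.Δ0 e=0 f=0 a=0 d=0 g=1 b=0 clk=0 c=1
t10.Δ1 e=0 f=0 a=0 d=0 g=1 b=0 clk=1 c=1
t10.Δ2 e=0 f=0 a=0 d=1 g=1 b=0 clk=1 c=1
t10.Δ3 e=1 f=0 a=0 d=1 g=1 b=0 clk=1 c=1
t10.Δ4 e=1 f=0 a=1 d=1 g=1 b=0 clk=1 c=1
t11.Δ0 e=1 f=0 a=1 d=1 g=1 b=0 clk=1 c=1
t11.Δ1 e=1 f=1 a=1 d=1 g=1 b=0 clk=0 c=1
t11.Δ2 e=1 f=1 a=1 d=1 g=1 b=1 clk=0 c=1
t11.Δ3 e=0 f=1 a=1 d=1 g=1 b=1 clk=0 c=1
t11.Δ4 e=0 f=1 a=0 d=1 g=1 b=1 clk=0 c=1
t12.Δ0 e=0 f=1 a=0 d=1 g=1 b=1 clk=0 c=1
t12.Δ1 e=0 f=1 a=0 d=1 g=1 b=1 clk=1 c=1
t12.Δ2 e=0 f=1 a=0 d=1 g=1 b=1 clk=1 c=0
t12.Δ3 e=0 f=1 a=0 d=1 g=1 b=0 clk=1 c=0
t12.Δ4 e=1 f=1 a=0 d=1 g=1 b=0 clk=1 c=0
t12.Δ5 e=1 f=1 a=1 d=1 g=1 b=0 clk=1 c=0
t13.Δ0 e=1 f=1 a=1 d=1 g=1 b=0 clk=1 c=0
t13.Δ1 e=1 f=1 a=1 d=1 g=1 b=0 clk=0 c=0

1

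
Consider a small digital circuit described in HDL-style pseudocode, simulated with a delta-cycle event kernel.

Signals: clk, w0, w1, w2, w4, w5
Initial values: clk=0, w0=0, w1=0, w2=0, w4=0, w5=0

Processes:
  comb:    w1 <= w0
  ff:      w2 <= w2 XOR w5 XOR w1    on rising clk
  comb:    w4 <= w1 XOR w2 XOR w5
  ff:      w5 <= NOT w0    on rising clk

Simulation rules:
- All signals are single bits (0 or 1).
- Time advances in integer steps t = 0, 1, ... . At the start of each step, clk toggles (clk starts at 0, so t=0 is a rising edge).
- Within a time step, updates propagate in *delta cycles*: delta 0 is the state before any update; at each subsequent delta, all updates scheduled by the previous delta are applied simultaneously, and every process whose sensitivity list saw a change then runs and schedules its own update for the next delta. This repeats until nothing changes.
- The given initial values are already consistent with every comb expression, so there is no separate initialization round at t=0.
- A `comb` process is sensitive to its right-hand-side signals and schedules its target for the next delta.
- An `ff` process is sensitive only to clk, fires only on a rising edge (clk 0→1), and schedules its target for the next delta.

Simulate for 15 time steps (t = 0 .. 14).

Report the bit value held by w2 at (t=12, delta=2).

0

[bits: w0,w4,clk,w5,w1,w2]
t=0: Δ0=000000 Δ1=001000 Δ2=001100 Δ3=011100 | 3Δ
t=1: Δ0=011100 Δ1=010100 | 1Δ
t=2: Δ0=010100 Δ1=011100 Δ2=011101 Δ3=001101 | 3Δ
t=3: Δ0=001101 Δ1=000101 | 1Δ
t=4: Δ0=000101 Δ1=001101 Δ2=001100 Δ3=011100 | 3Δ
t=5: Δ0=011100 Δ1=010100 | 1Δ
t=6: Δ0=010100 Δ1=011100 Δ2=011101 Δ3=001101 | 3Δ
t=7: Δ0=001101 Δ1=000101 | 1Δ
t=8: Δ0=000101 Δ1=001101 Δ2=001100 Δ3=011100 | 3Δ
t=9: Δ0=011100 Δ1=010100 | 1Δ
t=10: Δ0=010100 Δ1=011100 Δ2=011101 Δ3=001101 | 3Δ
t=11: Δ0=001101 Δ1=000101 | 1Δ
t=12: Δ0=000101 Δ1=001101 Δ2=001100 Δ3=011100 | 3Δ
t=13: Δ0=011100 Δ1=010100 | 1Δ
t=14: Δ0=010100 Δ1=011100 Δ2=011101 Δ3=001101 | 3Δ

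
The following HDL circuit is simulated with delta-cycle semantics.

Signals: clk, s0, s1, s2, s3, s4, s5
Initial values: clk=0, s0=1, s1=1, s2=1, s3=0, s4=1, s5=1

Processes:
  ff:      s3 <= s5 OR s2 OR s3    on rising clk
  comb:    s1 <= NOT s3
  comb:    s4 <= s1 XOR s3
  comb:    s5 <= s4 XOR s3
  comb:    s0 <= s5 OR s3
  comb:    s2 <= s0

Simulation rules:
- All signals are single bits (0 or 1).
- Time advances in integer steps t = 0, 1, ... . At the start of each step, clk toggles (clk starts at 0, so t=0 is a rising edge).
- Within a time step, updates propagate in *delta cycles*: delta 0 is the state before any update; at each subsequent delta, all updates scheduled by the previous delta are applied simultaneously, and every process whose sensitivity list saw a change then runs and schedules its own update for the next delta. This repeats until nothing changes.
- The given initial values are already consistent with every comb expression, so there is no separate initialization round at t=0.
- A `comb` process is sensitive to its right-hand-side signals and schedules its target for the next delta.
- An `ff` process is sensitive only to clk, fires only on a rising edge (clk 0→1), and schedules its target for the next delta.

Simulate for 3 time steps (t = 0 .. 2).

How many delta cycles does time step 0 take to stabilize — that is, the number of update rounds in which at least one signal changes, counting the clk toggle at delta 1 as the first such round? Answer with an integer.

t0.Δ0 s2=1 s3=0 s0=1 s5=1 s4=1 s1=1 clk=0
t0.Δ1 s2=1 s3=0 s0=1 s5=1 s4=1 s1=1 clk=1
t0.Δ2 s2=1 s3=1 s0=1 s5=1 s4=1 s1=1 clk=1
t0.Δ3 s2=1 s3=1 s0=1 s5=0 s4=0 s1=0 clk=1
t0.Δ4 s2=1 s3=1 s0=1 s5=1 s4=1 s1=0 clk=1
t0.Δ5 s2=1 s3=1 s0=1 s5=0 s4=1 s1=0 clk=1
t1.Δ0 s2=1 s3=1 s0=1 s5=0 s4=1 s1=0 clk=1
t1.Δ1 s2=1 s3=1 s0=1 s5=0 s4=1 s1=0 clk=0
t2.Δ0 s2=1 s3=1 s0=1 s5=0 s4=1 s1=0 clk=0
t2.Δ1 s2=1 s3=1 s0=1 s5=0 s4=1 s1=0 clk=1

5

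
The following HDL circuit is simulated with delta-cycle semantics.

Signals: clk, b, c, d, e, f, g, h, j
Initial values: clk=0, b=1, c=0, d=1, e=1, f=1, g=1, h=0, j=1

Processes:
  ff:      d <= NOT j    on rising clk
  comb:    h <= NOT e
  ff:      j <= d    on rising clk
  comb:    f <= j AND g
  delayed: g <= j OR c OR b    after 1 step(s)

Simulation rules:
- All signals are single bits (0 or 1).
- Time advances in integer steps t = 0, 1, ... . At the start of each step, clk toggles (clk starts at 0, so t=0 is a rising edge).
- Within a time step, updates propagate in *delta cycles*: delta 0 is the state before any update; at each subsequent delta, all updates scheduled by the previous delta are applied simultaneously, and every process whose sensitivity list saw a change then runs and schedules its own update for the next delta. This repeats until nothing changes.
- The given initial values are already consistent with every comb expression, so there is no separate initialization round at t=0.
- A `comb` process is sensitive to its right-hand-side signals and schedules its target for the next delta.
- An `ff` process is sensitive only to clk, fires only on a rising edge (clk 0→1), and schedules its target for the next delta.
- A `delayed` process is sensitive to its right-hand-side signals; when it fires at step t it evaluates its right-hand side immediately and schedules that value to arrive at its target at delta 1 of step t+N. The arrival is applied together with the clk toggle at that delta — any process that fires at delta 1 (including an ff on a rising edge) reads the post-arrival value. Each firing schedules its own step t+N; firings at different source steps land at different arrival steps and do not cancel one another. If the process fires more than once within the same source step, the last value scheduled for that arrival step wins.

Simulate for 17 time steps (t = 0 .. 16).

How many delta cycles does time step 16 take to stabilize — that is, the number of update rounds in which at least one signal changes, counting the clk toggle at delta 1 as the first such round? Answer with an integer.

2

t0.Δ0 g=1 clk=0 f=1 c=0 e=1 d=1 h=0 j=1 b=1
t0.Δ1 g=1 clk=1 f=1 c=0 e=1 d=1 h=0 j=1 b=1
t0.Δ2 g=1 clk=1 f=1 c=0 e=1 d=0 h=0 j=1 b=1
t1.Δ0 g=1 clk=1 f=1 c=0 e=1 d=0 h=0 j=1 b=1
t1.Δ1 g=1 clk=0 f=1 c=0 e=1 d=0 h=0 j=1 b=1
t2.Δ0 g=1 clk=0 f=1 c=0 e=1 d=0 h=0 j=1 b=1
t2.Δ1 g=1 clk=1 f=1 c=0 e=1 d=0 h=0 j=1 b=1
t2.Δ2 g=1 clk=1 f=1 c=0 e=1 d=0 h=0 j=0 b=1
t2.Δ3 g=1 clk=1 f=0 c=0 e=1 d=0 h=0 j=0 b=1
t3.Δ0 g=1 clk=1 f=0 c=0 e=1 d=0 h=0 j=0 b=1
t3.Δ1 g=1 clk=0 f=0 c=0 e=1 d=0 h=0 j=0 b=1
t4.Δ0 g=1 clk=0 f=0 c=0 e=1 d=0 h=0 j=0 b=1
t4.Δ1 g=1 clk=1 f=0 c=0 e=1 d=0 h=0 j=0 b=1
t4.Δ2 g=1 clk=1 f=0 c=0 e=1 d=1 h=0 j=0 b=1
t5.Δ0 g=1 clk=1 f=0 c=0 e=1 d=1 h=0 j=0 b=1
t5.Δ1 g=1 clk=0 f=0 c=0 e=1 d=1 h=0 j=0 b=1
t6.Δ0 g=1 clk=0 f=0 c=0 e=1 d=1 h=0 j=0 b=1
t6.Δ1 g=1 clk=1 f=0 c=0 e=1 d=1 h=0 j=0 b=1
t6.Δ2 g=1 clk=1 f=0 c=0 e=1 d=1 h=0 j=1 b=1
t6.Δ3 g=1 clk=1 f=1 c=0 e=1 d=1 h=0 j=1 b=1
t7.Δ0 g=1 clk=1 f=1 c=0 e=1 d=1 h=0 j=1 b=1
t7.Δ1 g=1 clk=0 f=1 c=0 e=1 d=1 h=0 j=1 b=1
t8.Δ0 g=1 clk=0 f=1 c=0 e=1 d=1 h=0 j=1 b=1
t8.Δ1 g=1 clk=1 f=1 c=0 e=1 d=1 h=0 j=1 b=1
t8.Δ2 g=1 clk=1 f=1 c=0 e=1 d=0 h=0 j=1 b=1
t9.Δ0 g=1 clk=1 f=1 c=0 e=1 d=0 h=0 j=1 b=1
t9.Δ1 g=1 clk=0 f=1 c=0 e=1 d=0 h=0 j=1 b=1
t10.Δ0 g=1 clk=0 f=1 c=0 e=1 d=0 h=0 j=1 b=1
t10.Δ1 g=1 clk=1 f=1 c=0 e=1 d=0 h=0 j=1 b=1
t10.Δ2 g=1 clk=1 f=1 c=0 e=1 d=0 h=0 j=0 b=1
t10.Δ3 g=1 clk=1 f=0 c=0 e=1 d=0 h=0 j=0 b=1
t11.Δ0 g=1 clk=1 f=0 c=0 e=1 d=0 h=0 j=0 b=1
t11.Δ1 g=1 clk=0 f=0 c=0 e=1 d=0 h=0 j=0 b=1
t12.Δ0 g=1 clk=0 f=0 c=0 e=1 d=0 h=0 j=0 b=1
t12.Δ1 g=1 clk=1 f=0 c=0 e=1 d=0 h=0 j=0 b=1
t12.Δ2 g=1 clk=1 f=0 c=0 e=1 d=1 h=0 j=0 b=1
t13.Δ0 g=1 clk=1 f=0 c=0 e=1 d=1 h=0 j=0 b=1
t13.Δ1 g=1 clk=0 f=0 c=0 e=1 d=1 h=0 j=0 b=1
t14.Δ0 g=1 clk=0 f=0 c=0 e=1 d=1 h=0 j=0 b=1
t14.Δ1 g=1 clk=1 f=0 c=0 e=1 d=1 h=0 j=0 b=1
t14.Δ2 g=1 clk=1 f=0 c=0 e=1 d=1 h=0 j=1 b=1
t14.Δ3 g=1 clk=1 f=1 c=0 e=1 d=1 h=0 j=1 b=1
t15.Δ0 g=1 clk=1 f=1 c=0 e=1 d=1 h=0 j=1 b=1
t15.Δ1 g=1 clk=0 f=1 c=0 e=1 d=1 h=0 j=1 b=1
t16.Δ0 g=1 clk=0 f=1 c=0 e=1 d=1 h=0 j=1 b=1
t16.Δ1 g=1 clk=1 f=1 c=0 e=1 d=1 h=0 j=1 b=1
t16.Δ2 g=1 clk=1 f=1 c=0 e=1 d=0 h=0 j=1 b=1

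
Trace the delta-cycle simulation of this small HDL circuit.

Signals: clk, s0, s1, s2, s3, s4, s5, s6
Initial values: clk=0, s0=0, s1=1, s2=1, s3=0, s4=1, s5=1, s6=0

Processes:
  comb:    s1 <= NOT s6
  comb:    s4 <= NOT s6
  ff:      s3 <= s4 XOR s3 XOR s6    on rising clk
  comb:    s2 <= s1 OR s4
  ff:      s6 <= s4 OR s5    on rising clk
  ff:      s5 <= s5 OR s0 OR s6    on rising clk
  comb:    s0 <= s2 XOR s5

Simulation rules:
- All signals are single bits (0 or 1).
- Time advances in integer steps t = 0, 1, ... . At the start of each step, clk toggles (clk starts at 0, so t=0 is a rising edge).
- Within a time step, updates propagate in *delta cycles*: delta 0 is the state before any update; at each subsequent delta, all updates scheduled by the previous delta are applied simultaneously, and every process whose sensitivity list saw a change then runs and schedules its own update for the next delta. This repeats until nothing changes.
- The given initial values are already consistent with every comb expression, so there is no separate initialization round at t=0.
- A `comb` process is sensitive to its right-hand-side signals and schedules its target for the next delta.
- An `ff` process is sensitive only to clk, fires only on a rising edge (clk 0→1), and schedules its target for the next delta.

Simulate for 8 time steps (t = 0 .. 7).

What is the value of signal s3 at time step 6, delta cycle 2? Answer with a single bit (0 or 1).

t=0 Δ0: s0=0 s5=1 s6=0 s4=1 s1=1 s3=0 s2=1 clk=0
  Δ1: clk:0→1
  Δ2: s6:0→1, s3:0→1
  Δ3: s4:1→0, s1:1→0
  Δ4: s2:1→0
  Δ5: s0:0→1
  (5Δ to stable)
t=1 Δ0: s0=1 s5=1 s6=1 s4=0 s1=0 s3=1 s2=0 clk=1
  Δ1: clk:1→0
  (1Δ to stable)
t=2 Δ0: s0=1 s5=1 s6=1 s4=0 s1=0 s3=1 s2=0 clk=0
  Δ1: clk:0→1
  Δ2: s3:1→0
  (2Δ to stable)
t=3 Δ0: s0=1 s5=1 s6=1 s4=0 s1=0 s3=0 s2=0 clk=1
  Δ1: clk:1→0
  (1Δ to stable)
t=4 Δ0: s0=1 s5=1 s6=1 s4=0 s1=0 s3=0 s2=0 clk=0
  Δ1: clk:0→1
  Δ2: s3:0→1
  (2Δ to stable)
t=5 Δ0: s0=1 s5=1 s6=1 s4=0 s1=0 s3=1 s2=0 clk=1
  Δ1: clk:1→0
  (1Δ to stable)
t=6 Δ0: s0=1 s5=1 s6=1 s4=0 s1=0 s3=1 s2=0 clk=0
  Δ1: clk:0→1
  Δ2: s3:1→0
  (2Δ to stable)
t=7 Δ0: s0=1 s5=1 s6=1 s4=0 s1=0 s3=0 s2=0 clk=1
  Δ1: clk:1→0
  (1Δ to stable)

0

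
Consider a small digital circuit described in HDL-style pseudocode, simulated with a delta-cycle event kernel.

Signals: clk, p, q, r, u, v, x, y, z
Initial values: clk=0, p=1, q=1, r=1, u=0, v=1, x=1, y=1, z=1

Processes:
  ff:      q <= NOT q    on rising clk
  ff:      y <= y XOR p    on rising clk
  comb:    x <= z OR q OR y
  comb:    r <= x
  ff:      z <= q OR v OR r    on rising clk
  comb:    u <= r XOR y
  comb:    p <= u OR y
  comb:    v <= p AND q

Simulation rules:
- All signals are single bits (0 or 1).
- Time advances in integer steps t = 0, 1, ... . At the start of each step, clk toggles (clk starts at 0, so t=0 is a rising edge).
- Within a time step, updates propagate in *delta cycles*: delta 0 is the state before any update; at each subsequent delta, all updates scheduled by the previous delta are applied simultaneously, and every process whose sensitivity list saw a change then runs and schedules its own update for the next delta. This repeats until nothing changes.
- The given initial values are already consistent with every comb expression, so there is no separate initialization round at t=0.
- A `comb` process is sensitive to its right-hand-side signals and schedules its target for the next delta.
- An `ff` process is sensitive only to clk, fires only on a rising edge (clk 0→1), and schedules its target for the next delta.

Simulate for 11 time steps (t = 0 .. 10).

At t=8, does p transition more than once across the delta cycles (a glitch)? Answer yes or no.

yes

t0.Δ0 u=0 clk=0 p=1 x=1 q=1 z=1 r=1 v=1 y=1
t0.Δ1 u=0 clk=1 p=1 x=1 q=1 z=1 r=1 v=1 y=1
t0.Δ2 u=0 clk=1 p=1 x=1 q=0 z=1 r=1 v=1 y=0
t0.Δ3 u=1 clk=1 p=0 x=1 q=0 z=1 r=1 v=0 y=0
t0.Δ4 u=1 clk=1 p=1 x=1 q=0 z=1 r=1 v=0 y=0
t1.Δ0 u=1 clk=1 p=1 x=1 q=0 z=1 r=1 v=0 y=0
t1.Δ1 u=1 clk=0 p=1 x=1 q=0 z=1 r=1 v=0 y=0
t2.Δ0 u=1 clk=0 p=1 x=1 q=0 z=1 r=1 v=0 y=0
t2.Δ1 u=1 clk=1 p=1 x=1 q=0 z=1 r=1 v=0 y=0
t2.Δ2 u=1 clk=1 p=1 x=1 q=1 z=1 r=1 v=0 y=1
t2.Δ3 u=0 clk=1 p=1 x=1 q=1 z=1 r=1 v=1 y=1
t3.Δ0 u=0 clk=1 p=1 x=1 q=1 z=1 r=1 v=1 y=1
t3.Δ1 u=0 clk=0 p=1 x=1 q=1 z=1 r=1 v=1 y=1
t4.Δ0 u=0 clk=0 p=1 x=1 q=1 z=1 r=1 v=1 y=1
t4.Δ1 u=0 clk=1 p=1 x=1 q=1 z=1 r=1 v=1 y=1
t4.Δ2 u=0 clk=1 p=1 x=1 q=0 z=1 r=1 v=1 y=0
t4.Δ3 u=1 clk=1 p=0 x=1 q=0 z=1 r=1 v=0 y=0
t4.Δ4 u=1 clk=1 p=1 x=1 q=0 z=1 r=1 v=0 y=0
t5.Δ0 u=1 clk=1 p=1 x=1 q=0 z=1 r=1 v=0 y=0
t5.Δ1 u=1 clk=0 p=1 x=1 q=0 z=1 r=1 v=0 y=0
t6.Δ0 u=1 clk=0 p=1 x=1 q=0 z=1 r=1 v=0 y=0
t6.Δ1 u=1 clk=1 p=1 x=1 q=0 z=1 r=1 v=0 y=0
t6.Δ2 u=1 clk=1 p=1 x=1 q=1 z=1 r=1 v=0 y=1
t6.Δ3 u=0 clk=1 p=1 x=1 q=1 z=1 r=1 v=1 y=1
t7.Δ0 u=0 clk=1 p=1 x=1 q=1 z=1 r=1 v=1 y=1
t7.Δ1 u=0 clk=0 p=1 x=1 q=1 z=1 r=1 v=1 y=1
t8.Δ0 u=0 clk=0 p=1 x=1 q=1 z=1 r=1 v=1 y=1
t8.Δ1 u=0 clk=1 p=1 x=1 q=1 z=1 r=1 v=1 y=1
t8.Δ2 u=0 clk=1 p=1 x=1 q=0 z=1 r=1 v=1 y=0
t8.Δ3 u=1 clk=1 p=0 x=1 q=0 z=1 r=1 v=0 y=0
t8.Δ4 u=1 clk=1 p=1 x=1 q=0 z=1 r=1 v=0 y=0
t9.Δ0 u=1 clk=1 p=1 x=1 q=0 z=1 r=1 v=0 y=0
t9.Δ1 u=1 clk=0 p=1 x=1 q=0 z=1 r=1 v=0 y=0
t10.Δ0 u=1 clk=0 p=1 x=1 q=0 z=1 r=1 v=0 y=0
t10.Δ1 u=1 clk=1 p=1 x=1 q=0 z=1 r=1 v=0 y=0
t10.Δ2 u=1 clk=1 p=1 x=1 q=1 z=1 r=1 v=0 y=1
t10.Δ3 u=0 clk=1 p=1 x=1 q=1 z=1 r=1 v=1 y=1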